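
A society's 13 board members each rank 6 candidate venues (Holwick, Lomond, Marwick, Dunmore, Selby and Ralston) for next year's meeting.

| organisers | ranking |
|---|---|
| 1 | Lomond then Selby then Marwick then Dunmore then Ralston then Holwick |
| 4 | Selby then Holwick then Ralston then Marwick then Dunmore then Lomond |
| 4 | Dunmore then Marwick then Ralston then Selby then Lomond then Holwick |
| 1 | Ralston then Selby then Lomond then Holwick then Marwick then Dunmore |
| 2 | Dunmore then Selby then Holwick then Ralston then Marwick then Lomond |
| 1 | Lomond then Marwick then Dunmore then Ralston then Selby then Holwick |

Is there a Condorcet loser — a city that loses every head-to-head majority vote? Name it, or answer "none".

Head-to-head results (13 organisers):
Holwick–Lomond: Lomond 7–6.
Holwick vs Marwick: 4+1+2 = 7 for Holwick, 6 for Marwick — Holwick by 7–6.
Holwick vs Dunmore: 4+1 = 5 for Holwick, 8 for Dunmore — Dunmore by 8–5.
Holwick vs Selby: Holwick is ranked higher on 0 ballots, Selby on 13. Selby wins 13–0.
Holwick vs Ralston: 4+2 = 6 for Holwick, 7 for Ralston — Ralston by 7–6.
Lomond vs Marwick: Lomond is ranked higher on 1+1+1 = 3 ballots, Marwick on 10. Marwick wins 10–3.
Lomond vs Dunmore: 3 to 10, Dunmore.
Lomond–Selby: Selby 11–2.
Lomond–Ralston: Ralston 11–2.
Marwick vs Dunmore: Marwick wins 7–6.
Marwick vs Selby: Selby, 8–5.
Marwick vs Ralston: Ralston wins 7–6.
Dunmore vs Selby: Dunmore, 7–6.
Dunmore vs Ralston: Dunmore wins 8–5.
Selby vs Ralston: 7 to 6, Selby.
No city is winless: Holwick beats Marwick; Lomond beats Holwick; Marwick beats Lomond; Dunmore beats Holwick; Selby beats Holwick; Ralston beats Holwick. There is no Condorcet loser.

none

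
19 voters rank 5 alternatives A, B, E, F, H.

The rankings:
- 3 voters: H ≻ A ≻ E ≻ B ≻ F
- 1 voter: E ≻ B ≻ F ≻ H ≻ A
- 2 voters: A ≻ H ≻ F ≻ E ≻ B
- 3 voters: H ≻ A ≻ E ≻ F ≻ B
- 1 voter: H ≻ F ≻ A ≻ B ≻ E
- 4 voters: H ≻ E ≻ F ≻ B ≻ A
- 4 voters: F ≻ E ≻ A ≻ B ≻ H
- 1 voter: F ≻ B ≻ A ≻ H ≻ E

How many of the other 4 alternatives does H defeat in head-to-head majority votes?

4

H against each rival (19 voters):
H vs A: H is ranked higher on 3+1+3+1+4 = 12 ballots, A on 7. H wins 12–7.
H–B: H 13–6.
H–E: H 14–5.
H vs F: H preferred on 3+2+3+1+4 = 13 ballots; H wins 13–6.
H beats A, B, E, F — 4 pairwise wins.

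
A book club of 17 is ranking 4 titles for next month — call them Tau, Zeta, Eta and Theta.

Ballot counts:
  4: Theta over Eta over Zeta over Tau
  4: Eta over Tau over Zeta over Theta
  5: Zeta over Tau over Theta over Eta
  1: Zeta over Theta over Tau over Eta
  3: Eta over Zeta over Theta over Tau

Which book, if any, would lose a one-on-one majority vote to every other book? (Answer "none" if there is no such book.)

none

Pairwise majorities:
Tau vs Zeta: 4 for Tau, 13 for Zeta — Zeta by 13–4.
Tau–Eta: Eta 11–6.
Tau vs Theta: Tau is ranked higher on 4+5 = 9 ballots, Theta on 8. Tau wins 9–8.
Zeta vs Eta: 5+1 = 6 for Zeta, 11 for Eta — Eta by 11–6.
Zeta–Theta: Zeta 13–4.
Eta vs Theta: Theta, 10–7.
No book is winless: Tau beats Theta; Zeta beats Tau; Eta beats Tau; Theta beats Eta. There is no Condorcet loser.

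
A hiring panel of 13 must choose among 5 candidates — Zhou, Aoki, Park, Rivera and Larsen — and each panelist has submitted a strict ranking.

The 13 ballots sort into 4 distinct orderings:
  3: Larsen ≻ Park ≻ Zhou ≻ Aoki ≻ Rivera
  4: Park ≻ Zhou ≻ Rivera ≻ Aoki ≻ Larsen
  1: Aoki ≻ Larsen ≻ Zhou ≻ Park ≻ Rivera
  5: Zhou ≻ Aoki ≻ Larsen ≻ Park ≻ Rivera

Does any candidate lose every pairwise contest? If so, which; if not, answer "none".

Rivera

Pairwise majorities:
Zhou–Aoki: Zhou 12–1.
Zhou vs Park: Park, 7–6.
Zhou vs Rivera: Zhou, 13–0.
Zhou vs Larsen: Zhou preferred on 4+5 = 9 ballots; Zhou wins 9–4.
Aoki vs Park: Aoki is ranked higher on 1+5 = 6 ballots, Park on 7. Park wins 7–6.
Aoki vs Rivera: Aoki preferred on 3+1+5 = 9 ballots; Aoki wins 9–4.
Aoki vs Larsen: 10 to 3, Aoki.
Park vs Rivera: Park, 13–0.
Park vs Larsen: Larsen wins 9–4.
Rivera vs Larsen: 4 for Rivera, 9 for Larsen — Larsen by 9–4.
Rivera loses to every other candidate — it is the Condorcet loser.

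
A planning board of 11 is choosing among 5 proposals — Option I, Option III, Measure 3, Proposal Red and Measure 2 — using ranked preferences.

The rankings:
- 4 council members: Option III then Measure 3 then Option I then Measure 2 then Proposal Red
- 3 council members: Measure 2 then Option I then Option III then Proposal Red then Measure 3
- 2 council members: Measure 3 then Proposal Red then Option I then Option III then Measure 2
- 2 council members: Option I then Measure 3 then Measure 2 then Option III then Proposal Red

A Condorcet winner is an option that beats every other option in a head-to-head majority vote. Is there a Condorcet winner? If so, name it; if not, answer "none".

none

Check each pair by majority over 11 ballots:
Option I–Option III: Option I 7–4.
Option I vs Measure 3: 3+2 = 5 for Option I, 6 for Measure 3 — Measure 3 by 6–5.
Option I vs Proposal Red: Option I is ranked higher on 4+3+2 = 9 ballots, Proposal Red on 2. Option I wins 9–2.
Option I vs Measure 2: 8 to 3, Option I.
Option III–Measure 3: Option III 7–4.
Option III vs Proposal Red: 9 to 2, Option III.
Option III vs Measure 2: Option III is ranked higher on 4+2 = 6 ballots, Measure 2 on 5. Option III wins 6–5.
Measure 3 vs Proposal Red: Measure 3 is ranked higher on 4+2+2 = 8 ballots, Proposal Red on 3. Measure 3 wins 8–3.
Measure 3 vs Measure 2: Measure 3 preferred on 4+2+2 = 8 ballots; Measure 3 wins 8–3.
Proposal Red vs Measure 2: Proposal Red is ranked higher on 2 ballots, Measure 2 on 9. Measure 2 wins 9–2.
Every option loses at least once (Option I loses to Measure 3; Option III loses to Option I; Measure 3 loses to Option III; Proposal Red loses to Option I; Measure 2 loses to Option I). The majority relation contains the cycle Option I > Option III > Measure 3 > Option I, so there is no Condorcet winner.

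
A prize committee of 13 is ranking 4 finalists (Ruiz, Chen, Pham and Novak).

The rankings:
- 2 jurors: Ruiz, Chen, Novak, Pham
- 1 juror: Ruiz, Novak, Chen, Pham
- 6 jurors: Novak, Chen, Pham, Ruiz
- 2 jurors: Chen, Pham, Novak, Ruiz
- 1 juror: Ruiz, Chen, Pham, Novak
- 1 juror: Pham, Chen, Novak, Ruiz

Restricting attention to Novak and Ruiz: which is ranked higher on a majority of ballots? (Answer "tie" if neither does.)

Novak

Ballots ranking Novak above Ruiz: 6 + 2 + 1 = 9.
Ballots ranking Ruiz above Novak: 13 − 9 = 4.
Novak wins the head-to-head 9–4.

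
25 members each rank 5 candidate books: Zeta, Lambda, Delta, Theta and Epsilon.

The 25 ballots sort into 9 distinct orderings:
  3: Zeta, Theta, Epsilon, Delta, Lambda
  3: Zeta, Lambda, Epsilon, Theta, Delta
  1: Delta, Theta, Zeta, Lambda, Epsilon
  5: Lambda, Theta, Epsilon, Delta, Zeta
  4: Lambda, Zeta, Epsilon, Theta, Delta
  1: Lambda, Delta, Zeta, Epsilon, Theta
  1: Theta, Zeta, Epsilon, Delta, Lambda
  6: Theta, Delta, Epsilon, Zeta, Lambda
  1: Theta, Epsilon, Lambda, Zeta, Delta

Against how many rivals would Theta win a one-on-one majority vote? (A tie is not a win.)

Theta against each rival (25 members):
Theta–Zeta: Theta 14–11.
Theta vs Lambda: 3+1+1+6+1 = 12 for Theta, 13 for Lambda — Lambda by 13–12.
Theta vs Delta: Theta wins 23–2.
Theta vs Epsilon: Theta wins 17–8.
Theta beats Zeta, Delta, Epsilon; loses to Lambda — 3 pairwise wins.

3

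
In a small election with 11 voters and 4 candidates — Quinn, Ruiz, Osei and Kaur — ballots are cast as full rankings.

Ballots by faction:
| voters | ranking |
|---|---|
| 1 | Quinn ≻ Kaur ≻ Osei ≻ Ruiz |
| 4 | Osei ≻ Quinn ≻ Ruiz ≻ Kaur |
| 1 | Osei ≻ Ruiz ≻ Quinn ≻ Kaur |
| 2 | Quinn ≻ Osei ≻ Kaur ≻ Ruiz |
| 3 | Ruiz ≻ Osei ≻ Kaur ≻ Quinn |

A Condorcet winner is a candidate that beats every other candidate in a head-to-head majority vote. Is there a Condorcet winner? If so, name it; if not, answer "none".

Head-to-head results (11 voters):
Quinn–Ruiz: Quinn 7–4.
Quinn vs Osei: Osei, 8–3.
Quinn–Kaur: Quinn 8–3.
Ruiz vs Osei: Osei, 8–3.
Ruiz vs Kaur: Ruiz, 8–3.
Osei vs Kaur: Osei wins 10–1.
Osei defeats every rival head-to-head and is the Condorcet winner.

Osei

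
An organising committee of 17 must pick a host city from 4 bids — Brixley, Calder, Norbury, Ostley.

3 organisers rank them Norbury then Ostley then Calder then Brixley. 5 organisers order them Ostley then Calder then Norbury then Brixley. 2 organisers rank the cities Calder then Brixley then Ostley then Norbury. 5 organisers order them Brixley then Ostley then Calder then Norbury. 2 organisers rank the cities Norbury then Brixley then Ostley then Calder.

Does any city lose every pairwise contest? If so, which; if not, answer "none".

Head-to-head results (17 organisers):
Brixley vs Calder: Calder wins 10–7.
Brixley vs Norbury: Brixley preferred on 2+5 = 7 ballots; Norbury wins 10–7.
Brixley–Ostley: Brixley 9–8.
Calder vs Norbury: Calder wins 12–5.
Calder vs Ostley: 2 to 15, Ostley.
Norbury–Ostley: Ostley 12–5.
Each city has at least one pairwise win (Brixley beats Ostley; Calder beats Brixley; Norbury beats Brixley; Ostley beats Calder) — no Condorcet loser.

none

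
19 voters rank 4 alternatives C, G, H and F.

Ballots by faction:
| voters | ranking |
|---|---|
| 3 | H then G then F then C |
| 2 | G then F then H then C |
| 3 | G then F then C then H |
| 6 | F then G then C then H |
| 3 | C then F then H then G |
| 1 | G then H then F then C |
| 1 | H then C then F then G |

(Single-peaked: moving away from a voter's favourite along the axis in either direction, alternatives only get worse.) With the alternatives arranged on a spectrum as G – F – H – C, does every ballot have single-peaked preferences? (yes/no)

Axis positions: G=1, F=2, H=3, C=4.
Faction 1: ranking walks positions 3-1-2-4; G is ranked above F even though F lies between G and the peak H on the axis — preferences dip and rise again. Not single-peaked.
Faction 2 (peak G at position 1): ranking walks positions 1-2-3-4, expanding outward from the peak — single-peaked.
Faction 3: ranking walks positions 1-2-4-3; C is ranked above H even though H lies between C and the peak G on the axis — preferences dip and rise again. Not single-peaked.
Faction 4: ranking walks positions 2-1-4-3; C is ranked above H even though H lies between C and the peak F on the axis — preferences dip and rise again. Not single-peaked.
Faction 5: ranking walks positions 4-2-3-1; F is ranked above H even though H lies between F and the peak C on the axis — preferences dip and rise again. Not single-peaked.
Faction 6: ranking walks positions 1-3-2-4; H is ranked above F even though F lies between H and the peak G on the axis — preferences dip and rise again. Not single-peaked.
Faction 7 (peak H at position 3): ranking walks positions 3-4-2-1, expanding outward from the peak — single-peaked.
Faction 1 violates single-peakedness, so the profile is not single-peaked on this axis.

no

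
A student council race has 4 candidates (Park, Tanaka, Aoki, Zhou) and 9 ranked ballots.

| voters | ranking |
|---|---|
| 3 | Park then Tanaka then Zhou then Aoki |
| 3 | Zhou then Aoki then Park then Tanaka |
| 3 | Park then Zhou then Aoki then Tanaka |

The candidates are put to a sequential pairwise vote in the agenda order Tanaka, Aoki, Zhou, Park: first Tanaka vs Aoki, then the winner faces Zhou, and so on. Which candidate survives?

Park

Round 1: Tanaka vs Aoki — 3–6, Aoki advances.
Round 2: Aoki vs Zhou — 0–9, Zhou advances.
Round 3: Zhou vs Park — 3–6, Park advances.
The agenda winner is Park.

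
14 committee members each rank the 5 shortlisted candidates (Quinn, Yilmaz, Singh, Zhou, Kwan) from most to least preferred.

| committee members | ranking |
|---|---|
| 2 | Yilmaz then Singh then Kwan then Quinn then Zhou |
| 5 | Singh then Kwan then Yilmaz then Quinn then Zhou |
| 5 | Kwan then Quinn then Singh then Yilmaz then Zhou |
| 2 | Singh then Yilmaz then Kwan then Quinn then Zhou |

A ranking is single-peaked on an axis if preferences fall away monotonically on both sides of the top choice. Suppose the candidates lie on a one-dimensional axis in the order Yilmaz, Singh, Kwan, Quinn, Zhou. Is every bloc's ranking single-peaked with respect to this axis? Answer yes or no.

yes

Axis positions: Yilmaz=1, Singh=2, Kwan=3, Quinn=4, Zhou=5.
Bloc 1 (peak Yilmaz at position 1): ranking walks positions 1-2-3-4-5, expanding outward from the peak — single-peaked.
Bloc 2 (peak Singh at position 2): ranking walks positions 2-3-1-4-5, expanding outward from the peak — single-peaked.
Bloc 3 (peak Kwan at position 3): ranking walks positions 3-4-2-1-5, expanding outward from the peak — single-peaked.
Bloc 4 (peak Singh at position 2): ranking walks positions 2-1-3-4-5, expanding outward from the peak — single-peaked.
Every ranking is single-peaked on this axis.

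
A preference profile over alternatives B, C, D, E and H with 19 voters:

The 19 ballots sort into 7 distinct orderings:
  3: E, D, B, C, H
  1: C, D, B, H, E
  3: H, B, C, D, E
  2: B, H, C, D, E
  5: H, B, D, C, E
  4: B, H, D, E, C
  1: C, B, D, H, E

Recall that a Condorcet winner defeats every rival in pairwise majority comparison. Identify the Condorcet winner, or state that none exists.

Pairwise majorities:
B vs C: B preferred on 3+3+2+5+4 = 17 ballots; B wins 17–2.
B vs D: B is ranked higher on 3+2+5+4+1 = 15 ballots, D on 4. B wins 15–4.
B vs E: B preferred on 1+3+2+5+4+1 = 16 ballots; B wins 16–3.
B vs H: B preferred on 3+1+2+4+1 = 11 ballots; B wins 11–8.
C vs D: 1+3+2+1 = 7 for C, 12 for D — D by 12–7.
C vs E: C preferred on 1+3+2+5+1 = 12 ballots; C wins 12–7.
C vs H: 3+1+1 = 5 for C, 14 for H — H by 14–5.
D vs E: D preferred on 1+3+2+5+4+1 = 16 ballots; D wins 16–3.
D vs H: 3+1+1 = 5 for D, 14 for H — H by 14–5.
E vs H: 3 to 16, H.
B defeats every rival head-to-head and is the Condorcet winner.

B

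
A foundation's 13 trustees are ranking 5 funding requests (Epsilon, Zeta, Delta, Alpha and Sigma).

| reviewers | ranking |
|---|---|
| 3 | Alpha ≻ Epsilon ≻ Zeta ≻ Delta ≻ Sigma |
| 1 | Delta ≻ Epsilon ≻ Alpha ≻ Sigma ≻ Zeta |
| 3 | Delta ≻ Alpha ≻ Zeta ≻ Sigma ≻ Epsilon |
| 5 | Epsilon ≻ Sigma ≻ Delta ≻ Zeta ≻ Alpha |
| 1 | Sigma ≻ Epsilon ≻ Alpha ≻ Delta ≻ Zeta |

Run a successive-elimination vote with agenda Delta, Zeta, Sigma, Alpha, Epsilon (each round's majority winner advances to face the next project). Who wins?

Round 1: Delta vs Zeta — 10–3, Delta advances.
Round 2: Delta vs Sigma — 7–6, Delta advances.
Round 3: Delta vs Alpha — 9–4, Delta advances.
Round 4: Delta vs Epsilon — 4–9, Epsilon advances.
The agenda winner is Epsilon.

Epsilon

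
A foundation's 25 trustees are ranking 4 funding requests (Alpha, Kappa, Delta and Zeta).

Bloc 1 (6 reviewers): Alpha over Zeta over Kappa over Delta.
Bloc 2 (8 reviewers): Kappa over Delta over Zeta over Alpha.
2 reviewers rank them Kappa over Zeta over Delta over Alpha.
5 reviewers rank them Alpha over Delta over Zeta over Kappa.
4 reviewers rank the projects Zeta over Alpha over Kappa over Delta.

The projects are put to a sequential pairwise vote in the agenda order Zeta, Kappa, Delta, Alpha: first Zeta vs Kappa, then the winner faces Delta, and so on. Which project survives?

Alpha

Round 1: Zeta vs Kappa — 15–10, Zeta advances.
Round 2: Zeta vs Delta — 12–13, Delta advances.
Round 3: Delta vs Alpha — 10–15, Alpha advances.
The agenda winner is Alpha.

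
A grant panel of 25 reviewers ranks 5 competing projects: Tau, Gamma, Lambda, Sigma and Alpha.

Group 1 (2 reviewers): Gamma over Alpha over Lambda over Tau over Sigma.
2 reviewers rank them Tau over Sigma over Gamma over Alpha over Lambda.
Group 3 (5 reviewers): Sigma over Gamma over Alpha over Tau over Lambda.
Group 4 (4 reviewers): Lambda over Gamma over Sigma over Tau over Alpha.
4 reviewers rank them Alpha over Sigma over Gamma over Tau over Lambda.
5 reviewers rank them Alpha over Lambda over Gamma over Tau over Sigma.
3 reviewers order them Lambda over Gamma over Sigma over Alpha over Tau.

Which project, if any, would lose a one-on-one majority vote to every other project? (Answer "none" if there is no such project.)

Tau

Pairwise majorities:
Tau vs Gamma: Gamma, 23–2.
Tau vs Lambda: 2+5+4 = 11 for Tau, 14 for Lambda — Lambda by 14–11.
Tau vs Sigma: 2+2+5 = 9 for Tau, 16 for Sigma — Sigma by 16–9.
Tau vs Alpha: Alpha, 19–6.
Gamma vs Lambda: Gamma is ranked higher on 2+2+5+4 = 13 ballots, Lambda on 12. Gamma wins 13–12.
Gamma vs Sigma: 2+4+5+3 = 14 for Gamma, 11 for Sigma — Gamma by 14–11.
Gamma vs Alpha: Gamma wins 16–9.
Lambda vs Sigma: Lambda, 14–11.
Lambda vs Alpha: 7 to 18, Alpha.
Sigma vs Alpha: 14 to 11, Sigma.
Tau loses to every other project — it is the Condorcet loser.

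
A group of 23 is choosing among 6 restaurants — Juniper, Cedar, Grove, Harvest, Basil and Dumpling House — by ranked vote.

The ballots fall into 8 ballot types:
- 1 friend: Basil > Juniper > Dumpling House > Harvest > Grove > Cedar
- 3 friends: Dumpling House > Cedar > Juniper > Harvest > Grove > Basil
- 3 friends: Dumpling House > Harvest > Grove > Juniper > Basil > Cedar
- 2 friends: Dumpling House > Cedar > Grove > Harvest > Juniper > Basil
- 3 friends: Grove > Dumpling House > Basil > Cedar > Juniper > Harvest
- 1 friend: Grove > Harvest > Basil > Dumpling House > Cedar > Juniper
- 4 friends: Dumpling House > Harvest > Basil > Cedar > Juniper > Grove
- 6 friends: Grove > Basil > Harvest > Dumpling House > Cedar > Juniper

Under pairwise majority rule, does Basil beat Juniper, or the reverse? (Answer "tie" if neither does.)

Ballots ranking Basil above Juniper: 1 + 3 + 1 + 4 + 6 = 15.
Ballots ranking Juniper above Basil: 23 − 15 = 8.
Basil wins the head-to-head 15–8.

Basil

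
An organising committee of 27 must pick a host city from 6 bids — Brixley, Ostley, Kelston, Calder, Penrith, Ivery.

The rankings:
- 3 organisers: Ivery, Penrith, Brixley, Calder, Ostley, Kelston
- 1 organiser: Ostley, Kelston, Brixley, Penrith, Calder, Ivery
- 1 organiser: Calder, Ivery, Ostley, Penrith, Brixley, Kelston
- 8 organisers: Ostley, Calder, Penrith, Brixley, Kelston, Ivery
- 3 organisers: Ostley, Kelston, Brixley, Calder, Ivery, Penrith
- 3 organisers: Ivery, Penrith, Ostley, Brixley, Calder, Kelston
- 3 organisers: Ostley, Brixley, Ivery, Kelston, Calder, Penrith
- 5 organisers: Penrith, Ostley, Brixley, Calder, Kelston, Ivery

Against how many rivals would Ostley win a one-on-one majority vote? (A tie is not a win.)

5

Ostley against each rival (27 organisers):
Ostley–Brixley: Ostley 24–3.
Ostley–Kelston: Ostley 27–0.
Ostley–Calder: Ostley 23–4.
Ostley vs Penrith: 16 to 11, Ostley.
Ostley vs Ivery: Ostley, 20–7.
Ostley beats Brixley, Kelston, Calder, Penrith, Ivery — 5 pairwise wins.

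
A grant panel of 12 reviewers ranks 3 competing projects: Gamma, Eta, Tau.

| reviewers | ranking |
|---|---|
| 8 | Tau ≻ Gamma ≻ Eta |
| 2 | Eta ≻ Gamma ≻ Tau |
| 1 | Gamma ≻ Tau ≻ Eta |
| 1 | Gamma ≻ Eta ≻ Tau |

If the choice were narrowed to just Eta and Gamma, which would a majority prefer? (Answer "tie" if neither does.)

Gamma

Ballots ranking Eta above Gamma: 2.
Ballots ranking Gamma above Eta: 12 − 2 = 10.
Gamma wins the head-to-head 10–2.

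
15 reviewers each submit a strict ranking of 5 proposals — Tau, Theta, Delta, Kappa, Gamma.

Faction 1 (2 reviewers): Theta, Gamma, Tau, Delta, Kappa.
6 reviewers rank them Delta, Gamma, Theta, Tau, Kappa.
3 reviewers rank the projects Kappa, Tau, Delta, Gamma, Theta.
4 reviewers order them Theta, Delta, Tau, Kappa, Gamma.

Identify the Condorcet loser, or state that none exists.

Kappa

Head-to-head results (15 reviewers):
Tau–Theta: Theta 12–3.
Tau–Delta: Delta 10–5.
Tau vs Kappa: 12 to 3, Tau.
Tau vs Gamma: Gamma wins 8–7.
Theta vs Delta: 6 to 9, Delta.
Theta vs Kappa: 12 to 3, Theta.
Theta vs Gamma: 2+4 = 6 for Theta, 9 for Gamma — Gamma by 9–6.
Delta vs Kappa: 2+6+4 = 12 for Delta, 3 for Kappa — Delta by 12–3.
Delta vs Gamma: 6+3+4 = 13 for Delta, 2 for Gamma — Delta by 13–2.
Kappa–Gamma: Gamma 8–7.
Only Kappa has no wins; Kappa is the Condorcet loser.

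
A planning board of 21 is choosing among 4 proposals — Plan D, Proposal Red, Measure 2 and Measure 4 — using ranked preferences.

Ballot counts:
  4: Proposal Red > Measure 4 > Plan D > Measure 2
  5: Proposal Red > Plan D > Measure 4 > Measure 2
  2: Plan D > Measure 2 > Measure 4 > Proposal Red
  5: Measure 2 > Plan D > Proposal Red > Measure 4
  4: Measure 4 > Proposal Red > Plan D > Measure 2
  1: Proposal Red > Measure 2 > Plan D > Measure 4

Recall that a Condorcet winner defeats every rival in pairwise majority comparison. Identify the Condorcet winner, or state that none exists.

Check each pair by majority over 21 ballots:
Plan D vs Proposal Red: Proposal Red wins 14–7.
Plan D vs Measure 2: Plan D preferred on 4+5+2+4 = 15 ballots; Plan D wins 15–6.
Plan D–Measure 4: Plan D 13–8.
Proposal Red vs Measure 2: 14 to 7, Proposal Red.
Proposal Red–Measure 4: Proposal Red 15–6.
Measure 2 vs Measure 4: Measure 2 preferred on 2+5+1 = 8 ballots; Measure 4 wins 13–8.
Only Proposal Red has no losses; Proposal Red is the Condorcet winner.

Proposal Red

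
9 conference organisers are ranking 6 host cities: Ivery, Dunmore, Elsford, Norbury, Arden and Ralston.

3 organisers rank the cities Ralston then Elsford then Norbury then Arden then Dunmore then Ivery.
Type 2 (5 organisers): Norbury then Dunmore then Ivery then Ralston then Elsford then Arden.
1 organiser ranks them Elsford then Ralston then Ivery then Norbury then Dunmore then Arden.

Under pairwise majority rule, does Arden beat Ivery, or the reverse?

Ivery

Ballots ranking Arden above Ivery: 3.
Ballots ranking Ivery above Arden: 9 − 3 = 6.
Ivery wins the head-to-head 6–3.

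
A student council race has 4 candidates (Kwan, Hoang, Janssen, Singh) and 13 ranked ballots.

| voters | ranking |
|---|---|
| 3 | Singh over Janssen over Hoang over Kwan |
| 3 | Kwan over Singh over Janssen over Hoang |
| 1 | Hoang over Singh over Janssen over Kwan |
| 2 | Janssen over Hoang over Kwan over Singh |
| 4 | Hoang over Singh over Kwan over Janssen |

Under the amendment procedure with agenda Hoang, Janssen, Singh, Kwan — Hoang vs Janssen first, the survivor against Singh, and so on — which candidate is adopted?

Singh

Round 1: Hoang vs Janssen — 5–8, Janssen advances.
Round 2: Janssen vs Singh — 2–11, Singh advances.
Round 3: Singh vs Kwan — 8–5, Singh advances.
Singh survives the agenda.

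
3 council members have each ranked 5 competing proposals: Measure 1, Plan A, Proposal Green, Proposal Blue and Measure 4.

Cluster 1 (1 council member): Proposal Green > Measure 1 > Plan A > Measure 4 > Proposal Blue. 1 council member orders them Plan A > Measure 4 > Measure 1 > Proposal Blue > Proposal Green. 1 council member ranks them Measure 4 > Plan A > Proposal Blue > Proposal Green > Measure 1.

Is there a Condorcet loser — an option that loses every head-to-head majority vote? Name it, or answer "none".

Head-to-head results (3 council members):
Measure 1–Plan A: Plan A 2–1.
Measure 1 vs Proposal Green: 1 to 2, Proposal Green.
Measure 1 vs Proposal Blue: Measure 1, 2–1.
Measure 1 vs Measure 4: Measure 1 is ranked higher on 1 ballot, Measure 4 on 2. Measure 4 wins 2–1.
Plan A vs Proposal Green: 1+1 = 2 for Plan A, 1 for Proposal Green — Plan A by 2–1.
Plan A–Proposal Blue: Plan A 3–0.
Plan A vs Measure 4: 2 to 1, Plan A.
Proposal Green vs Proposal Blue: 1 to 2, Proposal Blue.
Proposal Green vs Measure 4: Measure 4 wins 2–1.
Proposal Blue vs Measure 4: Proposal Blue preferred on 0 ballots; Measure 4 wins 3–0.
Each option has at least one pairwise win (Measure 1 beats Proposal Blue; Plan A beats Measure 1; Proposal Green beats Measure 1; Proposal Blue beats Proposal Green; Measure 4 beats Measure 1) — no Condorcet loser.

none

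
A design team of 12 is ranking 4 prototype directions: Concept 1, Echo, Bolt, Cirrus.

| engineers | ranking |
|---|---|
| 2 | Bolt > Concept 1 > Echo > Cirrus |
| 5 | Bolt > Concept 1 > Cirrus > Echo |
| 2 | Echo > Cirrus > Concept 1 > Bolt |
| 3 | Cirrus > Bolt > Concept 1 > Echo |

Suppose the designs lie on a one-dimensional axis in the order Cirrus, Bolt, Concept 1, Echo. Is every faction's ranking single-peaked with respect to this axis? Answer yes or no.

Axis positions: Cirrus=1, Bolt=2, Concept 1=3, Echo=4.
Faction 1 (peak Bolt at position 2): ranking walks positions 2-3-4-1, expanding outward from the peak — single-peaked.
Faction 2 (peak Bolt at position 2): ranking walks positions 2-3-1-4, expanding outward from the peak — single-peaked.
Faction 3: ranking walks positions 4-1-3-2; Cirrus is ranked above Concept 1 even though Concept 1 lies between Cirrus and the peak Echo on the axis — preferences dip and rise again. Not single-peaked.
Faction 4 (peak Cirrus at position 1): ranking walks positions 1-2-3-4, expanding outward from the peak — single-peaked.
Faction 3 violates single-peakedness, so the profile is not single-peaked on this axis.

no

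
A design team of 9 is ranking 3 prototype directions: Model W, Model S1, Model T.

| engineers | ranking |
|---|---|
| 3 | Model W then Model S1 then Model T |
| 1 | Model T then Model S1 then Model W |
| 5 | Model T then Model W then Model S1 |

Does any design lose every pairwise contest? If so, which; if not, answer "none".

Model S1

Head-to-head results (9 engineers):
Model W vs Model S1: Model W, 8–1.
Model W vs Model T: Model T, 6–3.
Model S1 vs Model T: Model T wins 6–3.
Only Model S1 has no wins; Model S1 is the Condorcet loser.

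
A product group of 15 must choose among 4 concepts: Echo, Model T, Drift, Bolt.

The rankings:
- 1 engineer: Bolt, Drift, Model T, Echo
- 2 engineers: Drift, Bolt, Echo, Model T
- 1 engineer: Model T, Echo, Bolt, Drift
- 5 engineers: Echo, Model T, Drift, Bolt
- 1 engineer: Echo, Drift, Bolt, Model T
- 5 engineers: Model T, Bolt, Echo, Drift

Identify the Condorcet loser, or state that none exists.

none

Pairwise majorities:
Echo vs Model T: Echo wins 8–7.
Echo vs Drift: 1+5+1+5 = 12 for Echo, 3 for Drift — Echo by 12–3.
Echo–Bolt: Bolt 8–7.
Model T vs Drift: Model T wins 11–4.
Model T–Bolt: Model T 11–4.
Drift vs Bolt: Drift preferred on 2+5+1 = 8 ballots; Drift wins 8–7.
No design is winless: Echo beats Model T; Model T beats Drift; Drift beats Bolt; Bolt beats Echo. There is no Condorcet loser.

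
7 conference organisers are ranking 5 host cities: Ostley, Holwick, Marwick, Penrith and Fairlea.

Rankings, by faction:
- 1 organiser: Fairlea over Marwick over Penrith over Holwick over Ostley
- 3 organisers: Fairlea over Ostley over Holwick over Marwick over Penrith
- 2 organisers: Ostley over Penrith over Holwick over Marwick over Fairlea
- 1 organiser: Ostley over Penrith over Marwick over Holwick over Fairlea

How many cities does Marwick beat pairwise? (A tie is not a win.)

1

Marwick against each rival (7 organisers):
Marwick vs Ostley: Ostley wins 6–1.
Marwick vs Holwick: Holwick wins 5–2.
Marwick vs Penrith: Marwick is ranked higher on 1+3 = 4 ballots, Penrith on 3. Marwick wins 4–3.
Marwick vs Fairlea: Fairlea wins 4–3.
Marwick beats Penrith; loses to Ostley, Holwick, Fairlea — 1 pairwise win.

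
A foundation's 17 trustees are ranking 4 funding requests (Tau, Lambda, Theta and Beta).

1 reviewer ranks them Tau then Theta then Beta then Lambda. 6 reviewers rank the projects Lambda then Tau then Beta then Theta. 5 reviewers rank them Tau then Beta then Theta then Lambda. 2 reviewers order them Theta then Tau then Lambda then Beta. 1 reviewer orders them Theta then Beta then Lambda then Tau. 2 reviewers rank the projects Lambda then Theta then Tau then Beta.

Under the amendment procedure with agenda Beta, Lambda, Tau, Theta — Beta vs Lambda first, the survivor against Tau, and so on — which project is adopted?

Theta

Round 1: Beta vs Lambda — 7–10, Lambda advances.
Round 2: Lambda vs Tau — 9–8, Lambda advances.
Round 3: Lambda vs Theta — 8–9, Theta advances.
Theta survives the agenda.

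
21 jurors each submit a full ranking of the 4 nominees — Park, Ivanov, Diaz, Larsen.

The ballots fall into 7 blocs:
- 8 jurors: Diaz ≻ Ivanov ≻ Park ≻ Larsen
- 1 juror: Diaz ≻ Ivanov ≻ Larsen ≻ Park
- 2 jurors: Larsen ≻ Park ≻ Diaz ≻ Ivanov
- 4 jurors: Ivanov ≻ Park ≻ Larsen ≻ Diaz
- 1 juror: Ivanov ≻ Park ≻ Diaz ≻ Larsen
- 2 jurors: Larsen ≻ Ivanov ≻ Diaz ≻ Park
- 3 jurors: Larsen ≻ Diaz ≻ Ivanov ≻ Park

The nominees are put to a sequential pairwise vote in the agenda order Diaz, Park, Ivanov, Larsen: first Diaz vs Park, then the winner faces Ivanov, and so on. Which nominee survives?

Round 1: Diaz vs Park — 14–7, Diaz advances.
Round 2: Diaz vs Ivanov — 14–7, Diaz advances.
Round 3: Diaz vs Larsen — 10–11, Larsen advances.
The agenda winner is Larsen.

Larsen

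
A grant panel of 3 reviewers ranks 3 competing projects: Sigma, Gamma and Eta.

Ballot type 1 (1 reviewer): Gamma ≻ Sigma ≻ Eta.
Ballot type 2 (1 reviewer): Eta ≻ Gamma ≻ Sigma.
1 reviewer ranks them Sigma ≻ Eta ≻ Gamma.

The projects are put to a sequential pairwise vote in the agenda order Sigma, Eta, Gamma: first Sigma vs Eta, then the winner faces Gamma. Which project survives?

Round 1: Sigma vs Eta — 2–1, Sigma advances.
Round 2: Sigma vs Gamma — 1–2, Gamma advances.
The agenda winner is Gamma.

Gamma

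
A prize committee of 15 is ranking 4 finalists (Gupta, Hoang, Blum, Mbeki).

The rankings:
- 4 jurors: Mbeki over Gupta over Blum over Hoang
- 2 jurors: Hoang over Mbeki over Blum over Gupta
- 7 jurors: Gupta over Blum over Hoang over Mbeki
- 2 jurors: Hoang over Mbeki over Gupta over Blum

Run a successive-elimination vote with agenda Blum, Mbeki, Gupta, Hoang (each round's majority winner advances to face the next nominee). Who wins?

Round 1: Blum vs Mbeki — 7–8, Mbeki advances.
Round 2: Mbeki vs Gupta — 8–7, Mbeki advances.
Round 3: Mbeki vs Hoang — 4–11, Hoang advances.
The agenda winner is Hoang.

Hoang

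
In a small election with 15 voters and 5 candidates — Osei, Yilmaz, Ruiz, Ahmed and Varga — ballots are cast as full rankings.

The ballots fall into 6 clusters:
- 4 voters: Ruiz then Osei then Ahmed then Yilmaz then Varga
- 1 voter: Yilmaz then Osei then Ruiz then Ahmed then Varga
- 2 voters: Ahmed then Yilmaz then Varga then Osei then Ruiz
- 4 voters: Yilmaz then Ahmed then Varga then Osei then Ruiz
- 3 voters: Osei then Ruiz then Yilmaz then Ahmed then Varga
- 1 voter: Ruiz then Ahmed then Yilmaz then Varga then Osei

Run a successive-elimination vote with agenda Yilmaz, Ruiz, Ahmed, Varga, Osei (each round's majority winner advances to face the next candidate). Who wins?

Round 1: Yilmaz vs Ruiz — 7–8, Ruiz advances.
Round 2: Ruiz vs Ahmed — 9–6, Ruiz advances.
Round 3: Ruiz vs Varga — 9–6, Ruiz advances.
Round 4: Ruiz vs Osei — 5–10, Osei advances.
Osei survives the agenda.

Osei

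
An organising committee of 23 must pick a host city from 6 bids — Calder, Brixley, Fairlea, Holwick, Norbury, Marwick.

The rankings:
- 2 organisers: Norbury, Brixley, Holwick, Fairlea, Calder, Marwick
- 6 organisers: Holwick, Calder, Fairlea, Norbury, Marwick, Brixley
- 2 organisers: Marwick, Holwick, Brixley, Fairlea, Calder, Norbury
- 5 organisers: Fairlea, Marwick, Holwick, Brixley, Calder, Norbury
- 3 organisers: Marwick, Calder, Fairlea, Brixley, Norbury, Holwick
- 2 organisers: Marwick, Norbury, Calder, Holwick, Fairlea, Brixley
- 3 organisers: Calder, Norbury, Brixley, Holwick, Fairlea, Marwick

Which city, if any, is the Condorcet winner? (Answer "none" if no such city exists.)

none

Check each pair by majority over 23 ballots:
Calder vs Brixley: Calder, 14–9.
Calder vs Fairlea: Calder, 14–9.
Calder vs Holwick: Holwick wins 15–8.
Calder–Norbury: Calder 19–4.
Calder vs Marwick: Marwick, 12–11.
Brixley vs Fairlea: Fairlea, 16–7.
Brixley vs Holwick: Holwick, 15–8.
Brixley vs Norbury: Norbury, 13–10.
Brixley–Marwick: Marwick 18–5.
Fairlea vs Holwick: Holwick, 15–8.
Fairlea vs Norbury: Fairlea, 16–7.
Fairlea–Marwick: Fairlea 16–7.
Holwick vs Norbury: Holwick, 13–10.
Holwick vs Marwick: Marwick, 12–11.
Norbury–Marwick: Marwick 12–11.
No city is unbeaten: Calder loses to Holwick; Brixley loses to Calder; Fairlea loses to Calder; Holwick loses to Marwick; Norbury loses to Calder; Marwick loses to Fairlea. In particular Calder → Fairlea → Marwick → Calder is a majority cycle — no Condorcet winner exists.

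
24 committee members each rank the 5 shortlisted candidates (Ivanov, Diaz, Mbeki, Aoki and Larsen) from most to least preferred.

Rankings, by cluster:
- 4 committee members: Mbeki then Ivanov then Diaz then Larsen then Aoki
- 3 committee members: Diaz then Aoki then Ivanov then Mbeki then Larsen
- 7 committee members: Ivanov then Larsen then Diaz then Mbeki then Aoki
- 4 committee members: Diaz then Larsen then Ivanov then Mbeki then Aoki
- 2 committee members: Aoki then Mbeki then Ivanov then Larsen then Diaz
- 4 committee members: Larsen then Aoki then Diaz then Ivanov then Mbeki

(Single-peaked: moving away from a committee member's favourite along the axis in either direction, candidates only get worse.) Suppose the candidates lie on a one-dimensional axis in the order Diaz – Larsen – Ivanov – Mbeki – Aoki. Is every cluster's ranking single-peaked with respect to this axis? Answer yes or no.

no

Axis positions: Diaz=1, Larsen=2, Ivanov=3, Mbeki=4, Aoki=5.
Cluster 1: ranking walks positions 4-3-1-2-5; Diaz is ranked above Larsen even though Larsen lies between Diaz and the peak Mbeki on the axis — preferences dip and rise again. Not single-peaked.
Cluster 2: ranking walks positions 1-5-3-4-2; Aoki is ranked above Larsen even though Larsen lies between Aoki and the peak Diaz on the axis — preferences dip and rise again. Not single-peaked.
Cluster 3 (peak Ivanov at position 3): ranking walks positions 3-2-1-4-5, expanding outward from the peak — single-peaked.
Cluster 4 (peak Diaz at position 1): ranking walks positions 1-2-3-4-5, expanding outward from the peak — single-peaked.
Cluster 5 (peak Aoki at position 5): ranking walks positions 5-4-3-2-1, expanding outward from the peak — single-peaked.
Cluster 6: ranking walks positions 2-5-1-3-4; Aoki is ranked above Ivanov even though Ivanov lies between Aoki and the peak Larsen on the axis — preferences dip and rise again. Not single-peaked.
Cluster 1 violates single-peakedness, so the profile is not single-peaked on this axis.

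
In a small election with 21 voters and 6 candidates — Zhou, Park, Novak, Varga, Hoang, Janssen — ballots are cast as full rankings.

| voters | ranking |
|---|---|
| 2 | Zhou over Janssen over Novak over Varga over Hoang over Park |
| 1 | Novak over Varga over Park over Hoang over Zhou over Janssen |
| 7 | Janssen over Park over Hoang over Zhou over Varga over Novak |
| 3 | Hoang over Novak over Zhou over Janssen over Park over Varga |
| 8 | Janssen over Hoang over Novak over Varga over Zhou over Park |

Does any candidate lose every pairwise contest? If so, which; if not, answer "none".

Park

Pairwise majorities:
Zhou vs Park: Zhou wins 13–8.
Zhou vs Novak: Novak, 12–9.
Zhou vs Varga: Zhou, 12–9.
Zhou vs Hoang: Zhou preferred on 2 ballots; Hoang wins 19–2.
Zhou–Janssen: Janssen 15–6.
Park vs Novak: Park is ranked higher on 7 ballots, Novak on 14. Novak wins 14–7.
Park–Varga: Varga 11–10.
Park vs Hoang: Park preferred on 1+7 = 8 ballots; Hoang wins 13–8.
Park vs Janssen: 1 for Park, 20 for Janssen — Janssen by 20–1.
Novak vs Varga: Novak is ranked higher on 2+1+3+8 = 14 ballots, Varga on 7. Novak wins 14–7.
Novak vs Hoang: 2+1 = 3 for Novak, 18 for Hoang — Hoang by 18–3.
Novak vs Janssen: Janssen wins 17–4.
Varga vs Hoang: Hoang, 18–3.
Varga vs Janssen: Janssen, 20–1.
Hoang vs Janssen: 4 to 17, Janssen.
Only Park has no wins; Park is the Condorcet loser.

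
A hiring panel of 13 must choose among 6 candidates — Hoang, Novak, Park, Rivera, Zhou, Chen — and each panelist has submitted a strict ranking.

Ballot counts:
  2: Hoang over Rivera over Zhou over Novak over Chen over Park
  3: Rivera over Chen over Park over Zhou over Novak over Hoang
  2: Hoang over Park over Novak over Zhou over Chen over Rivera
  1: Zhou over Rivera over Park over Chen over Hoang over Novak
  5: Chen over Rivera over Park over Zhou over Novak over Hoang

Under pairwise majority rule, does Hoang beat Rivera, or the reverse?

Rivera

Ballots ranking Hoang above Rivera: 2 + 2 = 4.
Ballots ranking Rivera above Hoang: 13 − 4 = 9.
Rivera wins the head-to-head 9–4.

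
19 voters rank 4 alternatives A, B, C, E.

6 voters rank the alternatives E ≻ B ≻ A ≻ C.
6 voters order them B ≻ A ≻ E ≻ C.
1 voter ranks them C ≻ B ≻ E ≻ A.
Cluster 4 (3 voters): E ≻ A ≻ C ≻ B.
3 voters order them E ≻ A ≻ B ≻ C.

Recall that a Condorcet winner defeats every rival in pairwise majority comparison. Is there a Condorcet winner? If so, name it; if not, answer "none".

E

Pairwise majorities:
A vs B: B wins 13–6.
A vs C: A, 18–1.
A vs E: E wins 13–6.
B vs C: B, 15–4.
B vs E: E wins 12–7.
C vs E: E wins 18–1.
E defeats every rival head-to-head and is the Condorcet winner.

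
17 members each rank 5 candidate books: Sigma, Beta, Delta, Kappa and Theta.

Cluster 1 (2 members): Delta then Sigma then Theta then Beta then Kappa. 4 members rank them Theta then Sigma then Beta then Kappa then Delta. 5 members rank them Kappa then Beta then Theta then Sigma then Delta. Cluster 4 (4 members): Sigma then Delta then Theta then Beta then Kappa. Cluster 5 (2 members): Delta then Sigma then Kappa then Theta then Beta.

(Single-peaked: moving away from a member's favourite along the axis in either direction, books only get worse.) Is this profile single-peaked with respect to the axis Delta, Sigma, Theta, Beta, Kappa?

Axis positions: Delta=1, Sigma=2, Theta=3, Beta=4, Kappa=5.
Cluster 1 (peak Delta at position 1): ranking walks positions 1-2-3-4-5, expanding outward from the peak — single-peaked.
Cluster 2 (peak Theta at position 3): ranking walks positions 3-2-4-5-1, expanding outward from the peak — single-peaked.
Cluster 3 (peak Kappa at position 5): ranking walks positions 5-4-3-2-1, expanding outward from the peak — single-peaked.
Cluster 4 (peak Sigma at position 2): ranking walks positions 2-1-3-4-5, expanding outward from the peak — single-peaked.
Cluster 5: ranking walks positions 1-2-5-3-4; Kappa is ranked above Theta even though Theta lies between Kappa and the peak Delta on the axis — preferences dip and rise again. Not single-peaked.
Cluster 5 violates single-peakedness, so the profile is not single-peaked on this axis.

no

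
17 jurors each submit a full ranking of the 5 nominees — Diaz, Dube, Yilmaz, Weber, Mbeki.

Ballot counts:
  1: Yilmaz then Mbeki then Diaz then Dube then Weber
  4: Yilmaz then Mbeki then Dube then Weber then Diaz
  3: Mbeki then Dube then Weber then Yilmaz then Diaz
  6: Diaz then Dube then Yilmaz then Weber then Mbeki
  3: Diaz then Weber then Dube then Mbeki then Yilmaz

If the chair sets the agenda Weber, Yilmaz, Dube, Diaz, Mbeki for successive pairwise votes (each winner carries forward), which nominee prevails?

Round 1: Weber vs Yilmaz — 6–11, Yilmaz advances.
Round 2: Yilmaz vs Dube — 5–12, Dube advances.
Round 3: Dube vs Diaz — 7–10, Diaz advances.
Round 4: Diaz vs Mbeki — 9–8, Diaz advances.
Diaz survives the agenda.

Diaz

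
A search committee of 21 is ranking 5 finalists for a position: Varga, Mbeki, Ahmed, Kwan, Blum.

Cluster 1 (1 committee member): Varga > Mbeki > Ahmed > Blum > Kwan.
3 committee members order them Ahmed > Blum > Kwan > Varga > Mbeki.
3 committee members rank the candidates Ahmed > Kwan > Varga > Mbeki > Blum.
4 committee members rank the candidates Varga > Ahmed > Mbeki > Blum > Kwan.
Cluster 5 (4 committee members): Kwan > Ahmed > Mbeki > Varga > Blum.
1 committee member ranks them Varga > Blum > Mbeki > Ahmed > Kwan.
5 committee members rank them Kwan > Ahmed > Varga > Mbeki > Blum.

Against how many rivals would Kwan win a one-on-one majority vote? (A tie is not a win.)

3

Kwan against each rival (21 committee members):
Kwan vs Varga: Kwan, 15–6.
Kwan vs Mbeki: Kwan preferred on 3+3+4+5 = 15 ballots; Kwan wins 15–6.
Kwan vs Ahmed: Kwan preferred on 4+5 = 9 ballots; Ahmed wins 12–9.
Kwan vs Blum: Kwan wins 12–9.
Kwan beats Varga, Mbeki, Blum; loses to Ahmed — 3 pairwise wins.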